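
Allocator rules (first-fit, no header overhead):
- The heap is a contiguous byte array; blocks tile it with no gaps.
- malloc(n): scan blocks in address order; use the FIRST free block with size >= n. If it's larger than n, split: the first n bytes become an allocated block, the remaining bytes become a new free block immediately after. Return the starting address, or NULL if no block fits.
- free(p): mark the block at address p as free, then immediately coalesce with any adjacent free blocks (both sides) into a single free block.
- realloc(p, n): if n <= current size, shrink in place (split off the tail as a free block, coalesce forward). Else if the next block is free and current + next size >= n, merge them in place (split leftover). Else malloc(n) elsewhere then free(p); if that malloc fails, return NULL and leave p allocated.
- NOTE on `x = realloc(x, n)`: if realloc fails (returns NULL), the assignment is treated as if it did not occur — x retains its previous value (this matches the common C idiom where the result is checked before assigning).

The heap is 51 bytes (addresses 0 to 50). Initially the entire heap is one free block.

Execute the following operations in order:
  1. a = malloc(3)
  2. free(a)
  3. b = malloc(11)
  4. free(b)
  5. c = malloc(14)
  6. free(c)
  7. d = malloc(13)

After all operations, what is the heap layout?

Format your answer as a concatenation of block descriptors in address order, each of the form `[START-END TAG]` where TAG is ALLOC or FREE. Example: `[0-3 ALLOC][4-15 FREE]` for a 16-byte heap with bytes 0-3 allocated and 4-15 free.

Answer: [0-12 ALLOC][13-50 FREE]

Derivation:
Op 1: a = malloc(3) -> a = 0; heap: [0-2 ALLOC][3-50 FREE]
Op 2: free(a) -> (freed a); heap: [0-50 FREE]
Op 3: b = malloc(11) -> b = 0; heap: [0-10 ALLOC][11-50 FREE]
Op 4: free(b) -> (freed b); heap: [0-50 FREE]
Op 5: c = malloc(14) -> c = 0; heap: [0-13 ALLOC][14-50 FREE]
Op 6: free(c) -> (freed c); heap: [0-50 FREE]
Op 7: d = malloc(13) -> d = 0; heap: [0-12 ALLOC][13-50 FREE]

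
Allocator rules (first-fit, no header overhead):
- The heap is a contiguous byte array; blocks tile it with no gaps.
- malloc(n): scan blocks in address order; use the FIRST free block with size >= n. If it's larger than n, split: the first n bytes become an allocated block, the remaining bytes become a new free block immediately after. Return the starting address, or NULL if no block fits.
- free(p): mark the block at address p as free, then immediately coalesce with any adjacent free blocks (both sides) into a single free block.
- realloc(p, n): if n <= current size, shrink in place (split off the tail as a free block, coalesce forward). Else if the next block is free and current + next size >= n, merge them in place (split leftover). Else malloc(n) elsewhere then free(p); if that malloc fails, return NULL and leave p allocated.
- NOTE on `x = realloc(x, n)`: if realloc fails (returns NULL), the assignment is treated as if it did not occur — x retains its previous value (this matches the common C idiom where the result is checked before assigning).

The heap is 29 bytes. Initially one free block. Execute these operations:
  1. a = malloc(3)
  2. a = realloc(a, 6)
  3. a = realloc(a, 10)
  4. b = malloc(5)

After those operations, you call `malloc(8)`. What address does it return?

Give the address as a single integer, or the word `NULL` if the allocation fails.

Answer: 15

Derivation:
Op 1: a = malloc(3) -> a = 0; heap: [0-2 ALLOC][3-28 FREE]
Op 2: a = realloc(a, 6) -> a = 0; heap: [0-5 ALLOC][6-28 FREE]
Op 3: a = realloc(a, 10) -> a = 0; heap: [0-9 ALLOC][10-28 FREE]
Op 4: b = malloc(5) -> b = 10; heap: [0-9 ALLOC][10-14 ALLOC][15-28 FREE]
malloc(8): first-fit scan over [0-9 ALLOC][10-14 ALLOC][15-28 FREE] -> 15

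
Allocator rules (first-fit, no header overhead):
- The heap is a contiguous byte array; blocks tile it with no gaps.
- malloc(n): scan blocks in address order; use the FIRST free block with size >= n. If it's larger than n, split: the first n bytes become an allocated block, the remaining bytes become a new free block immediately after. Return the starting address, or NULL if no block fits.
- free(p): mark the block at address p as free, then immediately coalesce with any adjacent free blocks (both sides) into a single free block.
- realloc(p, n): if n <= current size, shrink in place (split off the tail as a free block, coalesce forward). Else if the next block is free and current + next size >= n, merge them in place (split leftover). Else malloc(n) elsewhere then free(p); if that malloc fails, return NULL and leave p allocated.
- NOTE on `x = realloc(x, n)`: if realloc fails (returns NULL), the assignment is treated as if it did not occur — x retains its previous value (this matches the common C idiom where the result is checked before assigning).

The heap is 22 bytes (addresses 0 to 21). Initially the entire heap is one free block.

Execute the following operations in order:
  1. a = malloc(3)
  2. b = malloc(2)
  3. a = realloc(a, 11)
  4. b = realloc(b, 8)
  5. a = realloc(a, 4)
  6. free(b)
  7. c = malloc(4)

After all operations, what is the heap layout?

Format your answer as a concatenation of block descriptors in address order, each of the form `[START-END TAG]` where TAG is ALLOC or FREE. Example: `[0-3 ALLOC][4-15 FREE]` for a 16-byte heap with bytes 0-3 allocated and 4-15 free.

Op 1: a = malloc(3) -> a = 0; heap: [0-2 ALLOC][3-21 FREE]
Op 2: b = malloc(2) -> b = 3; heap: [0-2 ALLOC][3-4 ALLOC][5-21 FREE]
Op 3: a = realloc(a, 11) -> a = 5; heap: [0-2 FREE][3-4 ALLOC][5-15 ALLOC][16-21 FREE]
Op 4: b = realloc(b, 8) -> NULL (b unchanged); heap: [0-2 FREE][3-4 ALLOC][5-15 ALLOC][16-21 FREE]
Op 5: a = realloc(a, 4) -> a = 5; heap: [0-2 FREE][3-4 ALLOC][5-8 ALLOC][9-21 FREE]
Op 6: free(b) -> (freed b); heap: [0-4 FREE][5-8 ALLOC][9-21 FREE]
Op 7: c = malloc(4) -> c = 0; heap: [0-3 ALLOC][4-4 FREE][5-8 ALLOC][9-21 FREE]

Answer: [0-3 ALLOC][4-4 FREE][5-8 ALLOC][9-21 FREE]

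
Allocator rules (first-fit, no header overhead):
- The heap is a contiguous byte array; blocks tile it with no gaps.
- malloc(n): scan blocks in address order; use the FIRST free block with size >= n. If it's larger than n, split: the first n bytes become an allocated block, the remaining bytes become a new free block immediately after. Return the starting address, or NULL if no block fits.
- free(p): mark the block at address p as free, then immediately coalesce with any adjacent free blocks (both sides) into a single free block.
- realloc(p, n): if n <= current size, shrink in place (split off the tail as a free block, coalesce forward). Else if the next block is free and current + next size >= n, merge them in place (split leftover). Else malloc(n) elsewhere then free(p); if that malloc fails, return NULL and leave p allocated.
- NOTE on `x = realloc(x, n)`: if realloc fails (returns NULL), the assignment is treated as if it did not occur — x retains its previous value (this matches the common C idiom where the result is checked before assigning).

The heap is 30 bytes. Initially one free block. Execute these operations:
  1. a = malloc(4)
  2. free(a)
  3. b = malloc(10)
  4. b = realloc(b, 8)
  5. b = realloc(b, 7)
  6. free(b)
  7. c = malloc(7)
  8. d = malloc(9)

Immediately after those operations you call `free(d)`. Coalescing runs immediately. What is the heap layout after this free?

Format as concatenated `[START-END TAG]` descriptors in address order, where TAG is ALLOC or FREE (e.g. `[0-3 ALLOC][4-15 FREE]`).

Answer: [0-6 ALLOC][7-29 FREE]

Derivation:
Op 1: a = malloc(4) -> a = 0; heap: [0-3 ALLOC][4-29 FREE]
Op 2: free(a) -> (freed a); heap: [0-29 FREE]
Op 3: b = malloc(10) -> b = 0; heap: [0-9 ALLOC][10-29 FREE]
Op 4: b = realloc(b, 8) -> b = 0; heap: [0-7 ALLOC][8-29 FREE]
Op 5: b = realloc(b, 7) -> b = 0; heap: [0-6 ALLOC][7-29 FREE]
Op 6: free(b) -> (freed b); heap: [0-29 FREE]
Op 7: c = malloc(7) -> c = 0; heap: [0-6 ALLOC][7-29 FREE]
Op 8: d = malloc(9) -> d = 7; heap: [0-6 ALLOC][7-15 ALLOC][16-29 FREE]
free(d): d = 7 -> block [7-15 ALLOC]; mark free, coalesce with adjacent free neighbors -> [0-6 ALLOC][7-29 FREE]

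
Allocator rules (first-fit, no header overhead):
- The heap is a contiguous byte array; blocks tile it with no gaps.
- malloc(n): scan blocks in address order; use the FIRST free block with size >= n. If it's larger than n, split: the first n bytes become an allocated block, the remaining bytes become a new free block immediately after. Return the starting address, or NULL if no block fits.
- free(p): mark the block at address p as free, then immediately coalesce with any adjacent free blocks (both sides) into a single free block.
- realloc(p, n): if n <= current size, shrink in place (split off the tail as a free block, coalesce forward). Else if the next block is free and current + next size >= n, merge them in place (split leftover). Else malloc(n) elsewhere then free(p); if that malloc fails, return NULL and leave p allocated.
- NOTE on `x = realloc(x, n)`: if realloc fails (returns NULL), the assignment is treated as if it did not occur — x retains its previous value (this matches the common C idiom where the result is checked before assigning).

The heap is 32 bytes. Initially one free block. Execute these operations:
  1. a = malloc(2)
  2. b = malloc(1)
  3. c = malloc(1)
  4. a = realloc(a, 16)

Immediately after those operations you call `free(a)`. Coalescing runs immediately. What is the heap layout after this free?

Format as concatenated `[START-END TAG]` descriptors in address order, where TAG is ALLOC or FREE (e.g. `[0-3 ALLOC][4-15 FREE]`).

Op 1: a = malloc(2) -> a = 0; heap: [0-1 ALLOC][2-31 FREE]
Op 2: b = malloc(1) -> b = 2; heap: [0-1 ALLOC][2-2 ALLOC][3-31 FREE]
Op 3: c = malloc(1) -> c = 3; heap: [0-1 ALLOC][2-2 ALLOC][3-3 ALLOC][4-31 FREE]
Op 4: a = realloc(a, 16) -> a = 4; heap: [0-1 FREE][2-2 ALLOC][3-3 ALLOC][4-19 ALLOC][20-31 FREE]
free(a): a = 4 -> block [4-19 ALLOC]; mark free, coalesce with adjacent free neighbors -> [0-1 FREE][2-2 ALLOC][3-3 ALLOC][4-31 FREE]

Answer: [0-1 FREE][2-2 ALLOC][3-3 ALLOC][4-31 FREE]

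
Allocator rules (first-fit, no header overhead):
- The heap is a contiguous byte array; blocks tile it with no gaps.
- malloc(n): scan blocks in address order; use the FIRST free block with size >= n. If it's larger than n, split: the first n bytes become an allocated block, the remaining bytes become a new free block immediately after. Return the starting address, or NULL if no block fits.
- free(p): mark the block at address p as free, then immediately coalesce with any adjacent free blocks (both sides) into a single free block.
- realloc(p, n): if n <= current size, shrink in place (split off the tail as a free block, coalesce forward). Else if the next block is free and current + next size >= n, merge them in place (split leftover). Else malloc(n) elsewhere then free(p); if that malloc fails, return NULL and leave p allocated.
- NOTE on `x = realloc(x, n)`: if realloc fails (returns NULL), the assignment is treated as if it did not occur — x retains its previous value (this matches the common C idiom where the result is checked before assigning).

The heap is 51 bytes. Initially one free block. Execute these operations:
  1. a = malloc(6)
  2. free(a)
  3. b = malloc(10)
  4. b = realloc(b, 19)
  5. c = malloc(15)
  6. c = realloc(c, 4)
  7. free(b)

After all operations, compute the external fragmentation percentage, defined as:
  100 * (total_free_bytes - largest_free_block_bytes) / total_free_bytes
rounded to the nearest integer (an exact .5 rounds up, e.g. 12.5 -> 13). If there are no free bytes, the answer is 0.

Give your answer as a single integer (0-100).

Op 1: a = malloc(6) -> a = 0; heap: [0-5 ALLOC][6-50 FREE]
Op 2: free(a) -> (freed a); heap: [0-50 FREE]
Op 3: b = malloc(10) -> b = 0; heap: [0-9 ALLOC][10-50 FREE]
Op 4: b = realloc(b, 19) -> b = 0; heap: [0-18 ALLOC][19-50 FREE]
Op 5: c = malloc(15) -> c = 19; heap: [0-18 ALLOC][19-33 ALLOC][34-50 FREE]
Op 6: c = realloc(c, 4) -> c = 19; heap: [0-18 ALLOC][19-22 ALLOC][23-50 FREE]
Op 7: free(b) -> (freed b); heap: [0-18 FREE][19-22 ALLOC][23-50 FREE]
Free blocks: [19 28] total_free=47 largest=28 -> 100*(47-28)/47 = 1900/47 ≈ 40.426 -> rounds to 40

Answer: 40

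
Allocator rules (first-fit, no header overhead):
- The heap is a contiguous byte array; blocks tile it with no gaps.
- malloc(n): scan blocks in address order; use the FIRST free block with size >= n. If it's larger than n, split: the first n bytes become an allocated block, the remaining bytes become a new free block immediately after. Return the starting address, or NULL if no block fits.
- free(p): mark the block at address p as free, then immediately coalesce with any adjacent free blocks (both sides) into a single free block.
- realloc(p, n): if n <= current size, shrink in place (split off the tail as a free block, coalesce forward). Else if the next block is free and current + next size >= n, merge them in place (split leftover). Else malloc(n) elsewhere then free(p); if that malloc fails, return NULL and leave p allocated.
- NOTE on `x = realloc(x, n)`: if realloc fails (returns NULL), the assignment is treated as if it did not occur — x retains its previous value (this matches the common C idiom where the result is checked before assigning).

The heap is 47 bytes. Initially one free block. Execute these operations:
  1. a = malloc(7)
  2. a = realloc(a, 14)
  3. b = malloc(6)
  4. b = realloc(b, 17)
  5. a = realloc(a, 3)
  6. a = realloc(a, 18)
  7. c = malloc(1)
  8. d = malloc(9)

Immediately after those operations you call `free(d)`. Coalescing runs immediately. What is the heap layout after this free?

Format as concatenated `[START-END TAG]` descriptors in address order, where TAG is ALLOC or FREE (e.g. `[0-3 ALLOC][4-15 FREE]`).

Answer: [0-2 ALLOC][3-3 ALLOC][4-13 FREE][14-30 ALLOC][31-46 FREE]

Derivation:
Op 1: a = malloc(7) -> a = 0; heap: [0-6 ALLOC][7-46 FREE]
Op 2: a = realloc(a, 14) -> a = 0; heap: [0-13 ALLOC][14-46 FREE]
Op 3: b = malloc(6) -> b = 14; heap: [0-13 ALLOC][14-19 ALLOC][20-46 FREE]
Op 4: b = realloc(b, 17) -> b = 14; heap: [0-13 ALLOC][14-30 ALLOC][31-46 FREE]
Op 5: a = realloc(a, 3) -> a = 0; heap: [0-2 ALLOC][3-13 FREE][14-30 ALLOC][31-46 FREE]
Op 6: a = realloc(a, 18) -> NULL (a unchanged); heap: [0-2 ALLOC][3-13 FREE][14-30 ALLOC][31-46 FREE]
Op 7: c = malloc(1) -> c = 3; heap: [0-2 ALLOC][3-3 ALLOC][4-13 FREE][14-30 ALLOC][31-46 FREE]
Op 8: d = malloc(9) -> d = 4; heap: [0-2 ALLOC][3-3 ALLOC][4-12 ALLOC][13-13 FREE][14-30 ALLOC][31-46 FREE]
free(d): d = 4 -> block [4-12 ALLOC]; mark free, coalesce with adjacent free neighbors -> [0-2 ALLOC][3-3 ALLOC][4-13 FREE][14-30 ALLOC][31-46 FREE]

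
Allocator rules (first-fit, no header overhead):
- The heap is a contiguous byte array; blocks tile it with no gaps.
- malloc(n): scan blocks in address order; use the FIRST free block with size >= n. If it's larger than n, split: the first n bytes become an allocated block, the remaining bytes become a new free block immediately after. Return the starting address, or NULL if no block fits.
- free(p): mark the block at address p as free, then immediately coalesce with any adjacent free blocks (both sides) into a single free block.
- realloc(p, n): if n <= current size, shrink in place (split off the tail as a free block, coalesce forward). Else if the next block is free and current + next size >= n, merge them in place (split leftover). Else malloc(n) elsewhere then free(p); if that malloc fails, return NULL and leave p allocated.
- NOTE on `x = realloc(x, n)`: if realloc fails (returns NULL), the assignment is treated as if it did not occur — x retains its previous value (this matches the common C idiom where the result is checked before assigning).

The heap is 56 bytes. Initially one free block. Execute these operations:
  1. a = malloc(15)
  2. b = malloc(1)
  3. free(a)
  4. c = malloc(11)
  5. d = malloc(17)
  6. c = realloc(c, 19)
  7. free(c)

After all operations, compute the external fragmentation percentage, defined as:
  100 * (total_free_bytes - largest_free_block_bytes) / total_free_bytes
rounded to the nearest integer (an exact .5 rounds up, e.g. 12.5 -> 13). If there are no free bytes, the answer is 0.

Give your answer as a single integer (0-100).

Op 1: a = malloc(15) -> a = 0; heap: [0-14 ALLOC][15-55 FREE]
Op 2: b = malloc(1) -> b = 15; heap: [0-14 ALLOC][15-15 ALLOC][16-55 FREE]
Op 3: free(a) -> (freed a); heap: [0-14 FREE][15-15 ALLOC][16-55 FREE]
Op 4: c = malloc(11) -> c = 0; heap: [0-10 ALLOC][11-14 FREE][15-15 ALLOC][16-55 FREE]
Op 5: d = malloc(17) -> d = 16; heap: [0-10 ALLOC][11-14 FREE][15-15 ALLOC][16-32 ALLOC][33-55 FREE]
Op 6: c = realloc(c, 19) -> c = 33; heap: [0-14 FREE][15-15 ALLOC][16-32 ALLOC][33-51 ALLOC][52-55 FREE]
Op 7: free(c) -> (freed c); heap: [0-14 FREE][15-15 ALLOC][16-32 ALLOC][33-55 FREE]
Free blocks: [15 23] total_free=38 largest=23 -> 100*(38-23)/38 = 1500/38 ≈ 39.474 -> rounds to 39

Answer: 39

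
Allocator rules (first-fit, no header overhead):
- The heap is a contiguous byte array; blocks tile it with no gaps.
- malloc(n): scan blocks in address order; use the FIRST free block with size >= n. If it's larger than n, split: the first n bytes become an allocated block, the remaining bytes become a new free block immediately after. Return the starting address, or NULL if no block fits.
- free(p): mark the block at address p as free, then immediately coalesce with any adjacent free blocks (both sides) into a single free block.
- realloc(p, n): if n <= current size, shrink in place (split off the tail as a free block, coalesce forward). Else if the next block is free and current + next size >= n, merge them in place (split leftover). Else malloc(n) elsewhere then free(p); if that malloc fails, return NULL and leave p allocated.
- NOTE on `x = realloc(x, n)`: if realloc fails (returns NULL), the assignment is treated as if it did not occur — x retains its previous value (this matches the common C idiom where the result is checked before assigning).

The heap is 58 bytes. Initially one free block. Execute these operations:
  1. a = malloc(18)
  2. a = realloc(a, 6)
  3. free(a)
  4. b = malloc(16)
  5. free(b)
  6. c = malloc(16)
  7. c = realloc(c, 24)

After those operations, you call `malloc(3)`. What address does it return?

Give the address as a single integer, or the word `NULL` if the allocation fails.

Answer: 24

Derivation:
Op 1: a = malloc(18) -> a = 0; heap: [0-17 ALLOC][18-57 FREE]
Op 2: a = realloc(a, 6) -> a = 0; heap: [0-5 ALLOC][6-57 FREE]
Op 3: free(a) -> (freed a); heap: [0-57 FREE]
Op 4: b = malloc(16) -> b = 0; heap: [0-15 ALLOC][16-57 FREE]
Op 5: free(b) -> (freed b); heap: [0-57 FREE]
Op 6: c = malloc(16) -> c = 0; heap: [0-15 ALLOC][16-57 FREE]
Op 7: c = realloc(c, 24) -> c = 0; heap: [0-23 ALLOC][24-57 FREE]
malloc(3): first-fit scan over [0-23 ALLOC][24-57 FREE] -> 24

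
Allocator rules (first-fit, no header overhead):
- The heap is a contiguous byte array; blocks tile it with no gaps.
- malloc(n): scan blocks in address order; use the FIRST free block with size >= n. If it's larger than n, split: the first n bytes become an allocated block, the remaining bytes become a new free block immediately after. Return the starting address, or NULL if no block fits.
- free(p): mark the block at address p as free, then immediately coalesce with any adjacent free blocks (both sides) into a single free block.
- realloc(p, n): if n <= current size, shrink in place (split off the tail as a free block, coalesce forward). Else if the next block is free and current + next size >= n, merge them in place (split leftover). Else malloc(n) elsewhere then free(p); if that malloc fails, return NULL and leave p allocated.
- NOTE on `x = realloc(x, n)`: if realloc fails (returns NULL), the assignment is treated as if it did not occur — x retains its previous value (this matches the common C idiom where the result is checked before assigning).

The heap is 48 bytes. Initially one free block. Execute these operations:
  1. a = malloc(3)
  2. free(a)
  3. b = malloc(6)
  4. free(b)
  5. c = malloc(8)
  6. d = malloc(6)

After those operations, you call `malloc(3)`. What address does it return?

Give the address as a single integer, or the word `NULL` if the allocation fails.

Answer: 14

Derivation:
Op 1: a = malloc(3) -> a = 0; heap: [0-2 ALLOC][3-47 FREE]
Op 2: free(a) -> (freed a); heap: [0-47 FREE]
Op 3: b = malloc(6) -> b = 0; heap: [0-5 ALLOC][6-47 FREE]
Op 4: free(b) -> (freed b); heap: [0-47 FREE]
Op 5: c = malloc(8) -> c = 0; heap: [0-7 ALLOC][8-47 FREE]
Op 6: d = malloc(6) -> d = 8; heap: [0-7 ALLOC][8-13 ALLOC][14-47 FREE]
malloc(3): first-fit scan over [0-7 ALLOC][8-13 ALLOC][14-47 FREE] -> 14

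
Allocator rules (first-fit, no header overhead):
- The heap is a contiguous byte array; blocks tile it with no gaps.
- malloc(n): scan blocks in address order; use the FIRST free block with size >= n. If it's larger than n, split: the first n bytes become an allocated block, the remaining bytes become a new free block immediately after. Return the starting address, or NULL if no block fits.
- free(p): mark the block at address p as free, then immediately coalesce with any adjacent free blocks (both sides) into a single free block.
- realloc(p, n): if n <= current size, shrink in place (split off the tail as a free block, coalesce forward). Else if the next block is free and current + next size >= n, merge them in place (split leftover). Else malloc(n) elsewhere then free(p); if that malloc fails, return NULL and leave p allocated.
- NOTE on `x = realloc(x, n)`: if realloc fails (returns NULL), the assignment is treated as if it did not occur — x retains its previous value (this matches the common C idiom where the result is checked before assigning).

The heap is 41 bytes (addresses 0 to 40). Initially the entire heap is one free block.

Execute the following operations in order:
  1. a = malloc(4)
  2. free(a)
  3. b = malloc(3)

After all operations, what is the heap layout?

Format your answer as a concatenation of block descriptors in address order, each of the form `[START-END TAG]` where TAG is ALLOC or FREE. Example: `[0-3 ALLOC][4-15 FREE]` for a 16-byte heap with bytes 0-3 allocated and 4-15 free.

Op 1: a = malloc(4) -> a = 0; heap: [0-3 ALLOC][4-40 FREE]
Op 2: free(a) -> (freed a); heap: [0-40 FREE]
Op 3: b = malloc(3) -> b = 0; heap: [0-2 ALLOC][3-40 FREE]

Answer: [0-2 ALLOC][3-40 FREE]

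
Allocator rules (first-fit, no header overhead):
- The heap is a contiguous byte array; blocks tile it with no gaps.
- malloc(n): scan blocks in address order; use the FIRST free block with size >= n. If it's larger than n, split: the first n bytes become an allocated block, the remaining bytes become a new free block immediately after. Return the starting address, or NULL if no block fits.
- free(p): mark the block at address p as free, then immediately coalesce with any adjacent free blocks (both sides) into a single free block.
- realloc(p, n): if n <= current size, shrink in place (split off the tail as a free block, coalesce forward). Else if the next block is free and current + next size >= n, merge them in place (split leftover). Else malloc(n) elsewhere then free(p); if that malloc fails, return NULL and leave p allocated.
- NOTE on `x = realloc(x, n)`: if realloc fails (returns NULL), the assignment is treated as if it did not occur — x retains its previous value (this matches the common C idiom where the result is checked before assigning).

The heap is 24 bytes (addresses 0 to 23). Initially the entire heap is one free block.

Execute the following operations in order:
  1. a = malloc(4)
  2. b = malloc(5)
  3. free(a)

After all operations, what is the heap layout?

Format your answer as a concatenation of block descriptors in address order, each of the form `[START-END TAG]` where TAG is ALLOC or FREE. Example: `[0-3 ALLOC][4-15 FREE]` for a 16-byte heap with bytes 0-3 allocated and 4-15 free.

Op 1: a = malloc(4) -> a = 0; heap: [0-3 ALLOC][4-23 FREE]
Op 2: b = malloc(5) -> b = 4; heap: [0-3 ALLOC][4-8 ALLOC][9-23 FREE]
Op 3: free(a) -> (freed a); heap: [0-3 FREE][4-8 ALLOC][9-23 FREE]

Answer: [0-3 FREE][4-8 ALLOC][9-23 FREE]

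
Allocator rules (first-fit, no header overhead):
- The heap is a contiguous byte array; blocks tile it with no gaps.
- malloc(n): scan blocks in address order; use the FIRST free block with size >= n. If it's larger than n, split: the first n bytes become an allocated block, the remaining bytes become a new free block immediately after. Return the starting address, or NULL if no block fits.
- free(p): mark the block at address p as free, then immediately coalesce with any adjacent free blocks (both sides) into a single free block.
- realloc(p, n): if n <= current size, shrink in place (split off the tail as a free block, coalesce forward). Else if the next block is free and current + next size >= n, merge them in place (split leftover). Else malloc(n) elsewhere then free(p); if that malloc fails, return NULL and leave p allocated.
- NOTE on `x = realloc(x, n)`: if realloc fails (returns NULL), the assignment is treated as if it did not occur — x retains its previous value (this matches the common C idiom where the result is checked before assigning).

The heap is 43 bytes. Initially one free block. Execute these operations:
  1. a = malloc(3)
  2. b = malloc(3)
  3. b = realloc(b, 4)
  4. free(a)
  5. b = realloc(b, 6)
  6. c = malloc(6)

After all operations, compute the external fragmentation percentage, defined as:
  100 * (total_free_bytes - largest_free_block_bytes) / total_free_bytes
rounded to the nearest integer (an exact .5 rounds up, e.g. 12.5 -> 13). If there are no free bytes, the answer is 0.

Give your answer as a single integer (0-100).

Answer: 10

Derivation:
Op 1: a = malloc(3) -> a = 0; heap: [0-2 ALLOC][3-42 FREE]
Op 2: b = malloc(3) -> b = 3; heap: [0-2 ALLOC][3-5 ALLOC][6-42 FREE]
Op 3: b = realloc(b, 4) -> b = 3; heap: [0-2 ALLOC][3-6 ALLOC][7-42 FREE]
Op 4: free(a) -> (freed a); heap: [0-2 FREE][3-6 ALLOC][7-42 FREE]
Op 5: b = realloc(b, 6) -> b = 3; heap: [0-2 FREE][3-8 ALLOC][9-42 FREE]
Op 6: c = malloc(6) -> c = 9; heap: [0-2 FREE][3-8 ALLOC][9-14 ALLOC][15-42 FREE]
Free blocks: [3 28] total_free=31 largest=28 -> 100*(31-28)/31 = 300/31 ≈ 9.677 -> rounds to 10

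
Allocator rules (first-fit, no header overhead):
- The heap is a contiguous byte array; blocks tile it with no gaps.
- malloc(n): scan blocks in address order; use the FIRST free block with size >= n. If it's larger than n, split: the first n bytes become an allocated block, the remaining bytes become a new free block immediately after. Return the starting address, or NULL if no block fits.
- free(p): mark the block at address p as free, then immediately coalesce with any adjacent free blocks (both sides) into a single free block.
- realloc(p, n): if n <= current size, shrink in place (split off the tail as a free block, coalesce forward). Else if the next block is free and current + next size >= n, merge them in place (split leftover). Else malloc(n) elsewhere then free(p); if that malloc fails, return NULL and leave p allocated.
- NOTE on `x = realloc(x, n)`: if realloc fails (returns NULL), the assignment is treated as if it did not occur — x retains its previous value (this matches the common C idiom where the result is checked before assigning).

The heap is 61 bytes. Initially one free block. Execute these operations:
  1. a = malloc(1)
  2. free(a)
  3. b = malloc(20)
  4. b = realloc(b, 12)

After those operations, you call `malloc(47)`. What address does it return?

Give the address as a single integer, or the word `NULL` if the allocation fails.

Answer: 12

Derivation:
Op 1: a = malloc(1) -> a = 0; heap: [0-0 ALLOC][1-60 FREE]
Op 2: free(a) -> (freed a); heap: [0-60 FREE]
Op 3: b = malloc(20) -> b = 0; heap: [0-19 ALLOC][20-60 FREE]
Op 4: b = realloc(b, 12) -> b = 0; heap: [0-11 ALLOC][12-60 FREE]
malloc(47): first-fit scan over [0-11 ALLOC][12-60 FREE] -> 12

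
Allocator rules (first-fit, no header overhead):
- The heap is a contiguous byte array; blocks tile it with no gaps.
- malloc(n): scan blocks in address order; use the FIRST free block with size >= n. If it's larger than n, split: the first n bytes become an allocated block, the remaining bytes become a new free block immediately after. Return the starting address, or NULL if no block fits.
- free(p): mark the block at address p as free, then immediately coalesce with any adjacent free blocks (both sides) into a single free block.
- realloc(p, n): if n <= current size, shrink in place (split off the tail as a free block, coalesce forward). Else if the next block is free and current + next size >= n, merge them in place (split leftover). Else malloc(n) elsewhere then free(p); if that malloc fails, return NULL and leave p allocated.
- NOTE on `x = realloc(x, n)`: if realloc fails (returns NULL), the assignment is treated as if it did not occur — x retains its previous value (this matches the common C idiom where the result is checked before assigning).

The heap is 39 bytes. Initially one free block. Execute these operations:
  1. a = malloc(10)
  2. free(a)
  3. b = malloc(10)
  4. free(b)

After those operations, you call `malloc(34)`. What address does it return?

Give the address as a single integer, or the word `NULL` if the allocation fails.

Op 1: a = malloc(10) -> a = 0; heap: [0-9 ALLOC][10-38 FREE]
Op 2: free(a) -> (freed a); heap: [0-38 FREE]
Op 3: b = malloc(10) -> b = 0; heap: [0-9 ALLOC][10-38 FREE]
Op 4: free(b) -> (freed b); heap: [0-38 FREE]
malloc(34): first-fit scan over [0-38 FREE] -> 0

Answer: 0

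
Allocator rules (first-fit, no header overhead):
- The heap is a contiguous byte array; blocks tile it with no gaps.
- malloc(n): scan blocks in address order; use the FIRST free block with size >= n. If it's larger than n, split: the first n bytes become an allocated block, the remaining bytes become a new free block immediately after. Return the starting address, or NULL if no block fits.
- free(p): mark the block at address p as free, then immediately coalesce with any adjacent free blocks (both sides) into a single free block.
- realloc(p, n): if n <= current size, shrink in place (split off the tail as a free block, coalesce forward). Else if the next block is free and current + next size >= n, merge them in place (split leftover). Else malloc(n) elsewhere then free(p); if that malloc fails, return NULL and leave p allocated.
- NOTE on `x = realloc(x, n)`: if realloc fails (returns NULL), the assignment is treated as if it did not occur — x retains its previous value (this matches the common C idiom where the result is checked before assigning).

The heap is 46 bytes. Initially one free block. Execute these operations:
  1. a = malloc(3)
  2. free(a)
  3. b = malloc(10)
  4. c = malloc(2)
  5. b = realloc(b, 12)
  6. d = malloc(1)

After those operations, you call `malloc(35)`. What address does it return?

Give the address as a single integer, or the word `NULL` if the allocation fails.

Answer: NULL

Derivation:
Op 1: a = malloc(3) -> a = 0; heap: [0-2 ALLOC][3-45 FREE]
Op 2: free(a) -> (freed a); heap: [0-45 FREE]
Op 3: b = malloc(10) -> b = 0; heap: [0-9 ALLOC][10-45 FREE]
Op 4: c = malloc(2) -> c = 10; heap: [0-9 ALLOC][10-11 ALLOC][12-45 FREE]
Op 5: b = realloc(b, 12) -> b = 12; heap: [0-9 FREE][10-11 ALLOC][12-23 ALLOC][24-45 FREE]
Op 6: d = malloc(1) -> d = 0; heap: [0-0 ALLOC][1-9 FREE][10-11 ALLOC][12-23 ALLOC][24-45 FREE]
malloc(35): first-fit scan over [0-0 ALLOC][1-9 FREE][10-11 ALLOC][12-23 ALLOC][24-45 FREE] -> NULL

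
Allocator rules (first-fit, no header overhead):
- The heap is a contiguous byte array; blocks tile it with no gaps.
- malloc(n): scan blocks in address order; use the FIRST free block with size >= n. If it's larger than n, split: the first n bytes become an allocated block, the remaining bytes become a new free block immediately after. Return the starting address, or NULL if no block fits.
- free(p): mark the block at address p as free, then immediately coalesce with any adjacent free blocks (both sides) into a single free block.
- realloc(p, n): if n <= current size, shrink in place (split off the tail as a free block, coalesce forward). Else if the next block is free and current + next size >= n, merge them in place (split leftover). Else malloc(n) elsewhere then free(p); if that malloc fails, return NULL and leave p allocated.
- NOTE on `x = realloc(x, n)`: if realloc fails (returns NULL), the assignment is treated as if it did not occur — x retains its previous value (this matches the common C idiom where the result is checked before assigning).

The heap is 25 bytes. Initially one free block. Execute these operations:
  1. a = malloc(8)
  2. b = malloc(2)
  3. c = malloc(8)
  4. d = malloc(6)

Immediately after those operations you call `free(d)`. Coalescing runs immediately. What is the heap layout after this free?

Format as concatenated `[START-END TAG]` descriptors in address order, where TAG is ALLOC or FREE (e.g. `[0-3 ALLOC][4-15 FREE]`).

Answer: [0-7 ALLOC][8-9 ALLOC][10-17 ALLOC][18-24 FREE]

Derivation:
Op 1: a = malloc(8) -> a = 0; heap: [0-7 ALLOC][8-24 FREE]
Op 2: b = malloc(2) -> b = 8; heap: [0-7 ALLOC][8-9 ALLOC][10-24 FREE]
Op 3: c = malloc(8) -> c = 10; heap: [0-7 ALLOC][8-9 ALLOC][10-17 ALLOC][18-24 FREE]
Op 4: d = malloc(6) -> d = 18; heap: [0-7 ALLOC][8-9 ALLOC][10-17 ALLOC][18-23 ALLOC][24-24 FREE]
free(d): d = 18 -> block [18-23 ALLOC]; mark free, coalesce with adjacent free neighbors -> [0-7 ALLOC][8-9 ALLOC][10-17 ALLOC][18-24 FREE]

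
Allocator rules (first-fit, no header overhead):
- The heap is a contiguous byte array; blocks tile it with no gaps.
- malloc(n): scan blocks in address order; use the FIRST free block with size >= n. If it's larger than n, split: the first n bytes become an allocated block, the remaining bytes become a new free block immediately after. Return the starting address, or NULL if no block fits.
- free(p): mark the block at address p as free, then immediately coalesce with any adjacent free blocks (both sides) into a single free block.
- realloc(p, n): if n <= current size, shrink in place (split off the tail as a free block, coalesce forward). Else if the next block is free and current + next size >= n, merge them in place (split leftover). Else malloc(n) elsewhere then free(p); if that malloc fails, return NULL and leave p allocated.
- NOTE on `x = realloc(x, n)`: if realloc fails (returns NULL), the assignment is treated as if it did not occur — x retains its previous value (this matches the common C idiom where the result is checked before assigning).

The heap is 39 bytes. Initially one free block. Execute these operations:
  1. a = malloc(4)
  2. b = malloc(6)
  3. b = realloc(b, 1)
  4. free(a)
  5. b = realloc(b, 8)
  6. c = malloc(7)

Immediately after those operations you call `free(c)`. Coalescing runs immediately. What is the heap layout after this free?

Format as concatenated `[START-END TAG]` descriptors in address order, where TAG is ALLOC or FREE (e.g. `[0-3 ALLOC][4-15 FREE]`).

Answer: [0-3 FREE][4-11 ALLOC][12-38 FREE]

Derivation:
Op 1: a = malloc(4) -> a = 0; heap: [0-3 ALLOC][4-38 FREE]
Op 2: b = malloc(6) -> b = 4; heap: [0-3 ALLOC][4-9 ALLOC][10-38 FREE]
Op 3: b = realloc(b, 1) -> b = 4; heap: [0-3 ALLOC][4-4 ALLOC][5-38 FREE]
Op 4: free(a) -> (freed a); heap: [0-3 FREE][4-4 ALLOC][5-38 FREE]
Op 5: b = realloc(b, 8) -> b = 4; heap: [0-3 FREE][4-11 ALLOC][12-38 FREE]
Op 6: c = malloc(7) -> c = 12; heap: [0-3 FREE][4-11 ALLOC][12-18 ALLOC][19-38 FREE]
free(c): c = 12 -> block [12-18 ALLOC]; mark free, coalesce with adjacent free neighbors -> [0-3 FREE][4-11 ALLOC][12-38 FREE]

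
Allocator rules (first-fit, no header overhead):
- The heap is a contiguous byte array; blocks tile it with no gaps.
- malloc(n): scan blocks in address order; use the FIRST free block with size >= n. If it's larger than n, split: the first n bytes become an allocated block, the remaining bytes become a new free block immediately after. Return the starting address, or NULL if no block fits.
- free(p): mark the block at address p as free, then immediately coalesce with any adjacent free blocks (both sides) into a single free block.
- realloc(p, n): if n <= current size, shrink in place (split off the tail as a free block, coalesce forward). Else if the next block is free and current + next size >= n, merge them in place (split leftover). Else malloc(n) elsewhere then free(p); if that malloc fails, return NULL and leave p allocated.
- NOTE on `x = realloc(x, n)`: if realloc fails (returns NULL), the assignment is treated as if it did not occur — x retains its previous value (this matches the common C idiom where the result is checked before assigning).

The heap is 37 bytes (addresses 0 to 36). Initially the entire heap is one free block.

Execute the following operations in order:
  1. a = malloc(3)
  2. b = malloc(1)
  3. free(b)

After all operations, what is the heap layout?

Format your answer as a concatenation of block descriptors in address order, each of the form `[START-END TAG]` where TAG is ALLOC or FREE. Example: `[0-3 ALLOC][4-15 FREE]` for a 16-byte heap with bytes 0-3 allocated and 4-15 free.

Answer: [0-2 ALLOC][3-36 FREE]

Derivation:
Op 1: a = malloc(3) -> a = 0; heap: [0-2 ALLOC][3-36 FREE]
Op 2: b = malloc(1) -> b = 3; heap: [0-2 ALLOC][3-3 ALLOC][4-36 FREE]
Op 3: free(b) -> (freed b); heap: [0-2 ALLOC][3-36 FREE]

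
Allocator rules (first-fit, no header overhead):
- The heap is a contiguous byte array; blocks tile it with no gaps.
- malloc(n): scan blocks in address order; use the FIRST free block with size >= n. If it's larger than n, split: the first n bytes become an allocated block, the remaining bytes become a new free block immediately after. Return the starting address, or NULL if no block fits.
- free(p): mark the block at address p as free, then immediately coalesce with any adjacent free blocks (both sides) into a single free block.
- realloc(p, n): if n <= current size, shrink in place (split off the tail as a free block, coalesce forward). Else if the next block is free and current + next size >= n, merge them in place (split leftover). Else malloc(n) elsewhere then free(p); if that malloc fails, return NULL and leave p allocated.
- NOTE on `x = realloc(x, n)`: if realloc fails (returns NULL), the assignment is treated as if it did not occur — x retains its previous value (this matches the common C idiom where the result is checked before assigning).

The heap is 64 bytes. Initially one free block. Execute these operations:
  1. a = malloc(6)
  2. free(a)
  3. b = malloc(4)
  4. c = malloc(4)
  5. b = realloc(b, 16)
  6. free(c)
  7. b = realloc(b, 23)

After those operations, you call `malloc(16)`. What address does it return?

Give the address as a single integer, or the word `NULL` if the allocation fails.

Op 1: a = malloc(6) -> a = 0; heap: [0-5 ALLOC][6-63 FREE]
Op 2: free(a) -> (freed a); heap: [0-63 FREE]
Op 3: b = malloc(4) -> b = 0; heap: [0-3 ALLOC][4-63 FREE]
Op 4: c = malloc(4) -> c = 4; heap: [0-3 ALLOC][4-7 ALLOC][8-63 FREE]
Op 5: b = realloc(b, 16) -> b = 8; heap: [0-3 FREE][4-7 ALLOC][8-23 ALLOC][24-63 FREE]
Op 6: free(c) -> (freed c); heap: [0-7 FREE][8-23 ALLOC][24-63 FREE]
Op 7: b = realloc(b, 23) -> b = 8; heap: [0-7 FREE][8-30 ALLOC][31-63 FREE]
malloc(16): first-fit scan over [0-7 FREE][8-30 ALLOC][31-63 FREE] -> 31

Answer: 31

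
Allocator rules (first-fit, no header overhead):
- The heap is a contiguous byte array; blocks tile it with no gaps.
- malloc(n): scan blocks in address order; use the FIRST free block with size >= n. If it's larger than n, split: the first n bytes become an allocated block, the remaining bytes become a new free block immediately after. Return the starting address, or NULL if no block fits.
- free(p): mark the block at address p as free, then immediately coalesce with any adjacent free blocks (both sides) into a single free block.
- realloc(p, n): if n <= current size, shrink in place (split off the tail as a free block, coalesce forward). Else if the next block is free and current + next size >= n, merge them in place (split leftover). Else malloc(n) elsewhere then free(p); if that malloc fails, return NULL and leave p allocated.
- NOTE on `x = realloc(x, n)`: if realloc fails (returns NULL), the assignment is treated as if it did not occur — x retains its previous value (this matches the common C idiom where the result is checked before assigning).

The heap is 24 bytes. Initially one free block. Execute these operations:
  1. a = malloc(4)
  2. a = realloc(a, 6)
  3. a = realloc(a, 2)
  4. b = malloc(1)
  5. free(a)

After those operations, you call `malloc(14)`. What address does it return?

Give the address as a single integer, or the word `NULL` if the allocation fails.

Answer: 3

Derivation:
Op 1: a = malloc(4) -> a = 0; heap: [0-3 ALLOC][4-23 FREE]
Op 2: a = realloc(a, 6) -> a = 0; heap: [0-5 ALLOC][6-23 FREE]
Op 3: a = realloc(a, 2) -> a = 0; heap: [0-1 ALLOC][2-23 FREE]
Op 4: b = malloc(1) -> b = 2; heap: [0-1 ALLOC][2-2 ALLOC][3-23 FREE]
Op 5: free(a) -> (freed a); heap: [0-1 FREE][2-2 ALLOC][3-23 FREE]
malloc(14): first-fit scan over [0-1 FREE][2-2 ALLOC][3-23 FREE] -> 3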